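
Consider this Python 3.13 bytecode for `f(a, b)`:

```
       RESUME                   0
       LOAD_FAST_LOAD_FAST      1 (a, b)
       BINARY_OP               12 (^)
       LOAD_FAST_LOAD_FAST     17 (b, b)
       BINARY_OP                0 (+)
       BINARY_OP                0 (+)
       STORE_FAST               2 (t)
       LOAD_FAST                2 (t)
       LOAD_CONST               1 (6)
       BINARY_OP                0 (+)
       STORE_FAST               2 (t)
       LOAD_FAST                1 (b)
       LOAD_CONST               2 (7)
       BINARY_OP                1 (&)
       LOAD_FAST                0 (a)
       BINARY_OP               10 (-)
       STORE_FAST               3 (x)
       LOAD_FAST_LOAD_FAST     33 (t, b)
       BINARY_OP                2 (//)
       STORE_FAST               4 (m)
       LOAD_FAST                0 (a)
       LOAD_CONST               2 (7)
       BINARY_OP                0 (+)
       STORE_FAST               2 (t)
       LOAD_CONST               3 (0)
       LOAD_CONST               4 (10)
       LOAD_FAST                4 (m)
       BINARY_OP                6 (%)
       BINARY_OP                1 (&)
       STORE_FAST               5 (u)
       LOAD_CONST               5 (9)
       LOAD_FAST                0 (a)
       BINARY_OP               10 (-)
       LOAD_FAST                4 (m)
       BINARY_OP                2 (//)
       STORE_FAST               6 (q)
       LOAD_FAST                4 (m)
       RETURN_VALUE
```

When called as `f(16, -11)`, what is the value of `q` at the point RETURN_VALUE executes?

-3

LOAD_FAST_LOAD_FAST a,b → push 16,-11. Stack: [16, -11]
BINARY_OP ^ → 16 ^ -11 = -27. Stack: [-27]
LOAD_FAST_LOAD_FAST b,b → push -11,-11. Stack: [-27, -11, -11]
BINARY_OP + → -11 + -11 = -22. Stack: [-27, -22]
BINARY_OP + → -27 + -22 = -49. Stack: [-49]
STORE_FAST t → t=-49. Stack: []
LOAD_FAST t → push -49. Stack: [-49]
LOAD_CONST → push 6. Stack: [-49, 6]
BINARY_OP + → -49 + 6 = -43. Stack: [-43]
STORE_FAST t → t=-43. Stack: []
LOAD_FAST b → push -11. Stack: [-11]
LOAD_CONST → push 7. Stack: [-11, 7]
BINARY_OP & → -11 & 7 = 5. Stack: [5]
LOAD_FAST a → push 16. Stack: [5, 16]
BINARY_OP - → 5 - 16 = -11. Stack: [-11]
STORE_FAST x → x=-11. Stack: []
LOAD_FAST_LOAD_FAST t,b → push -43,-11. Stack: [-43, -11]
BINARY_OP // → -43 // -11 = 3. Stack: [3]
STORE_FAST m → m=3. Stack: []
LOAD_FAST a → push 16. Stack: [16]
LOAD_CONST → push 7. Stack: [16, 7]
BINARY_OP + → 16 + 7 = 23. Stack: [23]
STORE_FAST t → t=23. Stack: []
LOAD_CONST → push 0. Stack: [0]
LOAD_CONST → push 10. Stack: [0, 10]
LOAD_FAST m → push 3. Stack: [0, 10, 3]
BINARY_OP % → 10 % 3 = 1. Stack: [0, 1]
BINARY_OP & → 0 & 1 = 0. Stack: [0]
STORE_FAST u → u=0. Stack: []
LOAD_CONST → push 9. Stack: [9]
LOAD_FAST a → push 16. Stack: [9, 16]
BINARY_OP - → 9 - 16 = -7. Stack: [-7]
LOAD_FAST m → push 3. Stack: [-7, 3]
BINARY_OP // → -7 // 3 = -3. Stack: [-3]
STORE_FAST q → q=-3. Stack: []
LOAD_FAST m → push 3. Stack: [3]
RETURN_VALUE → return 3.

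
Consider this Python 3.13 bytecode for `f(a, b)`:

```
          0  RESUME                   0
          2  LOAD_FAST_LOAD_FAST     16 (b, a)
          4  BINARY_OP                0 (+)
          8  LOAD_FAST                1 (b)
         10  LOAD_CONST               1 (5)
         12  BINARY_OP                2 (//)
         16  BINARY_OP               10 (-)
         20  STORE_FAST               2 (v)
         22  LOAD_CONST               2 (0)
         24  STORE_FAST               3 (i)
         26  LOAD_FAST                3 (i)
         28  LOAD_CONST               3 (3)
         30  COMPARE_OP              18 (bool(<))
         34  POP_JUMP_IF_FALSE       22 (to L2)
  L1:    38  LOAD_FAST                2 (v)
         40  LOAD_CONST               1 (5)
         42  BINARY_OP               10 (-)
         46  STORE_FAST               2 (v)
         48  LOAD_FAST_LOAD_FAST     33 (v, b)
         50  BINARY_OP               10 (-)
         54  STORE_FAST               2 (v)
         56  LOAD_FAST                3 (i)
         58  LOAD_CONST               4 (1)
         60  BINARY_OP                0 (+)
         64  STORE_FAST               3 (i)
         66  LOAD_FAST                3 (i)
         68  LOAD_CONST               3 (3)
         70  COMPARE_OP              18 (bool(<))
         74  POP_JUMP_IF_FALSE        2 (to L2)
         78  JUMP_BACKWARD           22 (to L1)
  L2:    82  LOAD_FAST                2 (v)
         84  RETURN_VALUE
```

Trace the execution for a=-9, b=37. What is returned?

LOAD_FAST_LOAD_FAST b,a → push 37,-9. Stack: [37, -9]
BINARY_OP + → 37 + -9 = 28. Stack: [28]
LOAD_FAST b → push 37. Stack: [28, 37]
LOAD_CONST → push 5. Stack: [28, 37, 5]
BINARY_OP // → 37 // 5 = 7. Stack: [28, 7]
BINARY_OP - → 28 - 7 = 21. Stack: [21]
STORE_FAST v → v=21. Stack: []
LOAD_CONST → push 0. Stack: [0]
STORE_FAST i → i=0. Stack: []
LOAD_FAST i → push 0. Stack: [0]
LOAD_CONST → push 3. Stack: [0, 3]
COMPARE_OP bool(<) → 0 vs 3 = True. Stack: [True]
POP_JUMP_IF_FALSE → pop True; no jump. Stack: []
LOAD_FAST v → push 21. Stack: [21]
LOAD_CONST → push 5. Stack: [21, 5]
BINARY_OP - → 21 - 5 = 16. Stack: [16]
STORE_FAST v → v=16. Stack: []
LOAD_FAST_LOAD_FAST v,b → push 16,37. Stack: [16, 37]
BINARY_OP - → 16 - 37 = -21. Stack: [-21]
STORE_FAST v → v=-21. Stack: []
LOAD_FAST i → push 0. Stack: [0]
LOAD_CONST → push 1. Stack: [0, 1]
BINARY_OP + → 0 + 1 = 1. Stack: [1]
STORE_FAST i → i=1. Stack: []
LOAD_FAST i → push 1. Stack: [1]
LOAD_CONST → push 3. Stack: [1, 3]
COMPARE_OP bool(<) → 1 vs 3 = True. Stack: [True]
POP_JUMP_IF_FALSE → pop True; no jump. Stack: []
LOAD_FAST v → push -21. Stack: [-21]
LOAD_CONST → push 5. Stack: [-21, 5]
BINARY_OP - → -21 - 5 = -26. Stack: [-26]
STORE_FAST v → v=-26. Stack: []
LOAD_FAST_LOAD_FAST v,b → push -26,37. Stack: [-26, 37]
BINARY_OP - → -26 - 37 = -63. Stack: [-63]
STORE_FAST v → v=-63. Stack: []
LOAD_FAST i → push 1. Stack: [1]
LOAD_CONST → push 1. Stack: [1, 1]
BINARY_OP + → 1 + 1 = 2. Stack: [2]
STORE_FAST i → i=2. Stack: []
LOAD_FAST i → push 2. Stack: [2]
LOAD_CONST → push 3. Stack: [2, 3]
COMPARE_OP bool(<) → 2 vs 3 = True. Stack: [True]
POP_JUMP_IF_FALSE → pop True; no jump. Stack: []
LOAD_FAST v → push -63. Stack: [-63]
LOAD_CONST → push 5. Stack: [-63, 5]
BINARY_OP - → -63 - 5 = -68. Stack: [-68]
STORE_FAST v → v=-68. Stack: []
LOAD_FAST_LOAD_FAST v,b → push -68,37. Stack: [-68, 37]
BINARY_OP - → -68 - 37 = -105. Stack: [-105]
STORE_FAST v → v=-105. Stack: []
LOAD_FAST i → push 2. Stack: [2]
LOAD_CONST → push 1. Stack: [2, 1]
BINARY_OP + → 2 + 1 = 3. Stack: [3]
STORE_FAST i → i=3. Stack: []
LOAD_FAST i → push 3. Stack: [3]
LOAD_CONST → push 3. Stack: [3, 3]
COMPARE_OP bool(<) → 3 vs 3 = False. Stack: [False]
POP_JUMP_IF_FALSE → pop False; jump. Stack: []
LOAD_FAST v → push -105. Stack: [-105]
RETURN_VALUE → return -105.

-105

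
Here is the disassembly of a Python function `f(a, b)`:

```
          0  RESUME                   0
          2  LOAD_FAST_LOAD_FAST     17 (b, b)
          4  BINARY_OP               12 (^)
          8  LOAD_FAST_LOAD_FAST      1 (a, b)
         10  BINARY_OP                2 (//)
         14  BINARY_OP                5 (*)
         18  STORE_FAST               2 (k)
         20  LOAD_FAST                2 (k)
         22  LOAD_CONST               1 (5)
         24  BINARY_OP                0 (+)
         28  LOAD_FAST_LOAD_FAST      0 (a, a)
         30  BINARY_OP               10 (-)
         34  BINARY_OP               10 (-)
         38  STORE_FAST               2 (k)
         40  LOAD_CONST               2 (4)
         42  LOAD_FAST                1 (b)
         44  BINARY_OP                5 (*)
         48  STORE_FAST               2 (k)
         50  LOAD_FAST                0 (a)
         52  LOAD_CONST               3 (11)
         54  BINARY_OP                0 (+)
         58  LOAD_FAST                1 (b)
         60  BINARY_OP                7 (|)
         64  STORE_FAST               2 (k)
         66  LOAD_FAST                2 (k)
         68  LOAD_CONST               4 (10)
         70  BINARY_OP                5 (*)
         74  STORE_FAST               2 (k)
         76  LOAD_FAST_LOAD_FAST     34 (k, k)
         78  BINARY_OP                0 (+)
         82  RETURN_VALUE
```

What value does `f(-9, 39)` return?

LOAD_FAST_LOAD_FAST b,b → push 39,39. Stack: [39, 39]
BINARY_OP ^ → 39 ^ 39 = 0. Stack: [0]
LOAD_FAST_LOAD_FAST a,b → push -9,39. Stack: [0, -9, 39]
BINARY_OP // → -9 // 39 = -1. Stack: [0, -1]
BINARY_OP * → 0 * -1 = 0. Stack: [0]
STORE_FAST k → k=0. Stack: []
LOAD_FAST k → push 0. Stack: [0]
LOAD_CONST → push 5. Stack: [0, 5]
BINARY_OP + → 0 + 5 = 5. Stack: [5]
LOAD_FAST_LOAD_FAST a,a → push -9,-9. Stack: [5, -9, -9]
BINARY_OP - → -9 - -9 = 0. Stack: [5, 0]
BINARY_OP - → 5 - 0 = 5. Stack: [5]
STORE_FAST k → k=5. Stack: []
LOAD_CONST → push 4. Stack: [4]
LOAD_FAST b → push 39. Stack: [4, 39]
BINARY_OP * → 4 * 39 = 156. Stack: [156]
STORE_FAST k → k=156. Stack: []
LOAD_FAST a → push -9. Stack: [-9]
LOAD_CONST → push 11. Stack: [-9, 11]
BINARY_OP + → -9 + 11 = 2. Stack: [2]
LOAD_FAST b → push 39. Stack: [2, 39]
BINARY_OP | → 2 | 39 = 39. Stack: [39]
STORE_FAST k → k=39. Stack: []
LOAD_FAST k → push 39. Stack: [39]
LOAD_CONST → push 10. Stack: [39, 10]
BINARY_OP * → 39 * 10 = 390. Stack: [390]
STORE_FAST k → k=390. Stack: []
LOAD_FAST_LOAD_FAST k,k → push 390,390. Stack: [390, 390]
BINARY_OP + → 390 + 390 = 780. Stack: [780]
RETURN_VALUE → return 780.

780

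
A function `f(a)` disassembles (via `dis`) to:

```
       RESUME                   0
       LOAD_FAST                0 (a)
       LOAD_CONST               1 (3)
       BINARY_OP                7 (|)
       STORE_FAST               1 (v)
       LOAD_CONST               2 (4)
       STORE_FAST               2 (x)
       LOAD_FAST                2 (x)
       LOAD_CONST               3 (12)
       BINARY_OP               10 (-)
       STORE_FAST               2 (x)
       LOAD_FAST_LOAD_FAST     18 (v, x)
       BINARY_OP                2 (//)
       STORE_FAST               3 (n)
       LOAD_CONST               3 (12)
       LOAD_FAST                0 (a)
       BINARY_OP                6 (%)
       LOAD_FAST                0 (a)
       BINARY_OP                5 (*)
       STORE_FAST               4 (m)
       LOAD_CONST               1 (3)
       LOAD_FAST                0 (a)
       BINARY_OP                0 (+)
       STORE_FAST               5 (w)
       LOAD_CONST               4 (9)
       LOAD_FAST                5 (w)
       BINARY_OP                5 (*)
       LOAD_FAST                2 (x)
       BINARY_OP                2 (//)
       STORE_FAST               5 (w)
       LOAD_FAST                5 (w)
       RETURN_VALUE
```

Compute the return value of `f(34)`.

LOAD_FAST a → push 34. Stack: [34]
LOAD_CONST → push 3. Stack: [34, 3]
BINARY_OP | → 34 | 3 = 35. Stack: [35]
STORE_FAST v → v=35. Stack: []
LOAD_CONST → push 4. Stack: [4]
STORE_FAST x → x=4. Stack: []
LOAD_FAST x → push 4. Stack: [4]
LOAD_CONST → push 12. Stack: [4, 12]
BINARY_OP - → 4 - 12 = -8. Stack: [-8]
STORE_FAST x → x=-8. Stack: []
LOAD_FAST_LOAD_FAST v,x → push 35,-8. Stack: [35, -8]
BINARY_OP // → 35 // -8 = -5. Stack: [-5]
STORE_FAST n → n=-5. Stack: []
LOAD_CONST → push 12. Stack: [12]
LOAD_FAST a → push 34. Stack: [12, 34]
BINARY_OP % → 12 % 34 = 12. Stack: [12]
LOAD_FAST a → push 34. Stack: [12, 34]
BINARY_OP * → 12 * 34 = 408. Stack: [408]
STORE_FAST m → m=408. Stack: []
LOAD_CONST → push 3. Stack: [3]
LOAD_FAST a → push 34. Stack: [3, 34]
BINARY_OP + → 3 + 34 = 37. Stack: [37]
STORE_FAST w → w=37. Stack: []
LOAD_CONST → push 9. Stack: [9]
LOAD_FAST w → push 37. Stack: [9, 37]
BINARY_OP * → 9 * 37 = 333. Stack: [333]
LOAD_FAST x → push -8. Stack: [333, -8]
BINARY_OP // → 333 // -8 = -42. Stack: [-42]
STORE_FAST w → w=-42. Stack: []
LOAD_FAST w → push -42. Stack: [-42]
RETURN_VALUE → return -42.

-42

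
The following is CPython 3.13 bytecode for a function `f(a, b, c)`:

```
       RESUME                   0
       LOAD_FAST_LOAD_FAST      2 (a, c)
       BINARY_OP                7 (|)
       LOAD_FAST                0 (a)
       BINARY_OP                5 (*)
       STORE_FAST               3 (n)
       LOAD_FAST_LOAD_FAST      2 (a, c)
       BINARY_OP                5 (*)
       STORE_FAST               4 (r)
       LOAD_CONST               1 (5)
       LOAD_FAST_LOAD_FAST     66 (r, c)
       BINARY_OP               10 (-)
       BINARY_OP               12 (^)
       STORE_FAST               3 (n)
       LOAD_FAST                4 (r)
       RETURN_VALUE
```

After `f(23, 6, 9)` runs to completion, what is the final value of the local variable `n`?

LOAD_FAST_LOAD_FAST a,c → push 23,9. Stack: [23, 9]
BINARY_OP | → 23 | 9 = 31. Stack: [31]
LOAD_FAST a → push 23. Stack: [31, 23]
BINARY_OP * → 31 * 23 = 713. Stack: [713]
STORE_FAST n → n=713. Stack: []
LOAD_FAST_LOAD_FAST a,c → push 23,9. Stack: [23, 9]
BINARY_OP * → 23 * 9 = 207. Stack: [207]
STORE_FAST r → r=207. Stack: []
LOAD_CONST → push 5. Stack: [5]
LOAD_FAST_LOAD_FAST r,c → push 207,9. Stack: [5, 207, 9]
BINARY_OP - → 207 - 9 = 198. Stack: [5, 198]
BINARY_OP ^ → 5 ^ 198 = 195. Stack: [195]
STORE_FAST n → n=195. Stack: []
LOAD_FAST r → push 207. Stack: [207]
RETURN_VALUE → return 207.

195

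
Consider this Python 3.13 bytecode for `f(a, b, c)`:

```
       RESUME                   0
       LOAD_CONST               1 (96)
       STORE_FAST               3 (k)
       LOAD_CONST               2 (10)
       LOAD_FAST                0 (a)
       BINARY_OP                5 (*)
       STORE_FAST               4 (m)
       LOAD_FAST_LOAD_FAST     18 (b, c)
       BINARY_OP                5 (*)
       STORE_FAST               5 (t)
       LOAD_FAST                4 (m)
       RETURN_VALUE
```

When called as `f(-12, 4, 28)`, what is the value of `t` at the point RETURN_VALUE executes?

LOAD_CONST → push 96. Stack: [96]
STORE_FAST k → k=96. Stack: []
LOAD_CONST → push 10. Stack: [10]
LOAD_FAST a → push -12. Stack: [10, -12]
BINARY_OP * → 10 * -12 = -120. Stack: [-120]
STORE_FAST m → m=-120. Stack: []
LOAD_FAST_LOAD_FAST b,c → push 4,28. Stack: [4, 28]
BINARY_OP * → 4 * 28 = 112. Stack: [112]
STORE_FAST t → t=112. Stack: []
LOAD_FAST m → push -120. Stack: [-120]
RETURN_VALUE → return -120.

112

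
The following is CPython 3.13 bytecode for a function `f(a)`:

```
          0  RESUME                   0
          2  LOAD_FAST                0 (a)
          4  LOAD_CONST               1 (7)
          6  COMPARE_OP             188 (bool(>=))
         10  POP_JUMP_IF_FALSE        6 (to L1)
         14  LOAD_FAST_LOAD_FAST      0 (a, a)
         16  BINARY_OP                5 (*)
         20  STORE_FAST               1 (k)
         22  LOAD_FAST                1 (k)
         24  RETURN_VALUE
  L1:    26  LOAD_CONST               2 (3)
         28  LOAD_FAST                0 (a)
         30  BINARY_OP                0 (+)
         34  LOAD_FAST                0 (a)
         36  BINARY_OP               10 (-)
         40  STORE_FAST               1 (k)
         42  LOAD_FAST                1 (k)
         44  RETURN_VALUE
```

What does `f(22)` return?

484

LOAD_FAST a → push 22. Stack: [22]
LOAD_CONST → push 7. Stack: [22, 7]
COMPARE_OP bool(>=) → 22 vs 7 = True. Stack: [True]
POP_JUMP_IF_FALSE → pop True; no jump. Stack: []
LOAD_FAST_LOAD_FAST a,a → push 22,22. Stack: [22, 22]
BINARY_OP * → 22 * 22 = 484. Stack: [484]
STORE_FAST k → k=484. Stack: []
LOAD_FAST k → push 484. Stack: [484]
RETURN_VALUE → return 484.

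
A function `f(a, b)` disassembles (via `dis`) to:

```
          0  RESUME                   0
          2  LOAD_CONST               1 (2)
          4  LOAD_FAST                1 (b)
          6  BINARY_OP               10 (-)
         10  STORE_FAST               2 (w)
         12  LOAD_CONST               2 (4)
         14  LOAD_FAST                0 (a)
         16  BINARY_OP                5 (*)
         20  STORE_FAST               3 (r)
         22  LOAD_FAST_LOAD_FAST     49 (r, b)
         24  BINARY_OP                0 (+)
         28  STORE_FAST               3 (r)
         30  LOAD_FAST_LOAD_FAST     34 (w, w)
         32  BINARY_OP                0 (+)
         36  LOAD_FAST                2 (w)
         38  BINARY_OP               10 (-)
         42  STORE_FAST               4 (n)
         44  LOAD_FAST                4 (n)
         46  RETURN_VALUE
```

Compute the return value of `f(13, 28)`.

LOAD_CONST → push 2. Stack: [2]
LOAD_FAST b → push 28. Stack: [2, 28]
BINARY_OP - → 2 - 28 = -26. Stack: [-26]
STORE_FAST w → w=-26. Stack: []
LOAD_CONST → push 4. Stack: [4]
LOAD_FAST a → push 13. Stack: [4, 13]
BINARY_OP * → 4 * 13 = 52. Stack: [52]
STORE_FAST r → r=52. Stack: []
LOAD_FAST_LOAD_FAST r,b → push 52,28. Stack: [52, 28]
BINARY_OP + → 52 + 28 = 80. Stack: [80]
STORE_FAST r → r=80. Stack: []
LOAD_FAST_LOAD_FAST w,w → push -26,-26. Stack: [-26, -26]
BINARY_OP + → -26 + -26 = -52. Stack: [-52]
LOAD_FAST w → push -26. Stack: [-52, -26]
BINARY_OP - → -52 - -26 = -26. Stack: [-26]
STORE_FAST n → n=-26. Stack: []
LOAD_FAST n → push -26. Stack: [-26]
RETURN_VALUE → return -26.

-26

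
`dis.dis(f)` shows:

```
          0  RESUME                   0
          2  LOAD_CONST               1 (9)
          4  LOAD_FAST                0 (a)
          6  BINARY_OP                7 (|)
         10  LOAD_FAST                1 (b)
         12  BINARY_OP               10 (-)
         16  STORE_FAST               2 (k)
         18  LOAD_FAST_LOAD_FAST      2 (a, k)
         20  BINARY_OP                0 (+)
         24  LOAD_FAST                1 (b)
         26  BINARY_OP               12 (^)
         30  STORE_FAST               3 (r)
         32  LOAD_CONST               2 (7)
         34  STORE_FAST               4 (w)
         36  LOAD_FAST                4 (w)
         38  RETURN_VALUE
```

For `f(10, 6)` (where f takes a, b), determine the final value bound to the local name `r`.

9

LOAD_CONST → push 9. Stack: [9]
LOAD_FAST a → push 10. Stack: [9, 10]
BINARY_OP | → 9 | 10 = 11. Stack: [11]
LOAD_FAST b → push 6. Stack: [11, 6]
BINARY_OP - → 11 - 6 = 5. Stack: [5]
STORE_FAST k → k=5. Stack: []
LOAD_FAST_LOAD_FAST a,k → push 10,5. Stack: [10, 5]
BINARY_OP + → 10 + 5 = 15. Stack: [15]
LOAD_FAST b → push 6. Stack: [15, 6]
BINARY_OP ^ → 15 ^ 6 = 9. Stack: [9]
STORE_FAST r → r=9. Stack: []
LOAD_CONST → push 7. Stack: [7]
STORE_FAST w → w=7. Stack: []
LOAD_FAST w → push 7. Stack: [7]
RETURN_VALUE → return 7.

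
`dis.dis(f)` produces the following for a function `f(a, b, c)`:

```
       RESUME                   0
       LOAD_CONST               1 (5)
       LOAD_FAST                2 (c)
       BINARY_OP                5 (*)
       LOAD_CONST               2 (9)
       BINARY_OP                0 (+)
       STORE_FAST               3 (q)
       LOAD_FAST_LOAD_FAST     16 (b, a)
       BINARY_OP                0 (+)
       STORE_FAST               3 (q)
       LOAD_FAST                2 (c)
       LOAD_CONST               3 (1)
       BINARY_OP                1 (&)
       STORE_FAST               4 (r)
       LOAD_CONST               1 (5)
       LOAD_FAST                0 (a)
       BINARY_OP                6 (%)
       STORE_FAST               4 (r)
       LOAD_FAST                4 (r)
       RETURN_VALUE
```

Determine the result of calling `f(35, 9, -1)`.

5

LOAD_CONST → push 5. Stack: [5]
LOAD_FAST c → push -1. Stack: [5, -1]
BINARY_OP * → 5 * -1 = -5. Stack: [-5]
LOAD_CONST → push 9. Stack: [-5, 9]
BINARY_OP + → -5 + 9 = 4. Stack: [4]
STORE_FAST q → q=4. Stack: []
LOAD_FAST_LOAD_FAST b,a → push 9,35. Stack: [9, 35]
BINARY_OP + → 9 + 35 = 44. Stack: [44]
STORE_FAST q → q=44. Stack: []
LOAD_FAST c → push -1. Stack: [-1]
LOAD_CONST → push 1. Stack: [-1, 1]
BINARY_OP & → -1 & 1 = 1. Stack: [1]
STORE_FAST r → r=1. Stack: []
LOAD_CONST → push 5. Stack: [5]
LOAD_FAST a → push 35. Stack: [5, 35]
BINARY_OP % → 5 % 35 = 5. Stack: [5]
STORE_FAST r → r=5. Stack: []
LOAD_FAST r → push 5. Stack: [5]
RETURN_VALUE → return 5.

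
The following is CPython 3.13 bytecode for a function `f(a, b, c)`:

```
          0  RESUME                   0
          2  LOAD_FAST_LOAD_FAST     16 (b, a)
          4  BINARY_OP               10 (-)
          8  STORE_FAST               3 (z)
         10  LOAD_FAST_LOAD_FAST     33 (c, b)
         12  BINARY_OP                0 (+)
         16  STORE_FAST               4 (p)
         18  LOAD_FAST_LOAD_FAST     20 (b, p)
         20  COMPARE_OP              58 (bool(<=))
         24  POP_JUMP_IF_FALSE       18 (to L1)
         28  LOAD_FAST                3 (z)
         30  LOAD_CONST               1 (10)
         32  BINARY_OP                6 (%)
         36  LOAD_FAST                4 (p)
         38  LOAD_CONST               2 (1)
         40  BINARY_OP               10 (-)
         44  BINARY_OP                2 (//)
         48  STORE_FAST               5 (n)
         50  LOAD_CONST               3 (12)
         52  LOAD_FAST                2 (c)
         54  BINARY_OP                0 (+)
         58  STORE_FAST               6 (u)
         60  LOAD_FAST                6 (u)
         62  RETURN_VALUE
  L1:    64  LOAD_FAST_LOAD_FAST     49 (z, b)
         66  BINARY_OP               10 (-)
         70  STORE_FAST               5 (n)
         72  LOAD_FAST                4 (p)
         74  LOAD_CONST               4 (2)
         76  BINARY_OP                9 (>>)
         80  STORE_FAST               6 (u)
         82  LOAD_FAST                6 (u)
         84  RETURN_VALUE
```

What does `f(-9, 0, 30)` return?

42

LOAD_FAST_LOAD_FAST b,a → push 0,-9. Stack: [0, -9]
BINARY_OP - → 0 - -9 = 9. Stack: [9]
STORE_FAST z → z=9. Stack: []
LOAD_FAST_LOAD_FAST c,b → push 30,0. Stack: [30, 0]
BINARY_OP + → 30 + 0 = 30. Stack: [30]
STORE_FAST p → p=30. Stack: []
LOAD_FAST_LOAD_FAST b,p → push 0,30. Stack: [0, 30]
COMPARE_OP bool(<=) → 0 vs 30 = True. Stack: [True]
POP_JUMP_IF_FALSE → pop True; no jump. Stack: []
LOAD_FAST z → push 9. Stack: [9]
LOAD_CONST → push 10. Stack: [9, 10]
BINARY_OP % → 9 % 10 = 9. Stack: [9]
LOAD_FAST p → push 30. Stack: [9, 30]
LOAD_CONST → push 1. Stack: [9, 30, 1]
BINARY_OP - → 30 - 1 = 29. Stack: [9, 29]
BINARY_OP // → 9 // 29 = 0. Stack: [0]
STORE_FAST n → n=0. Stack: []
LOAD_CONST → push 12. Stack: [12]
LOAD_FAST c → push 30. Stack: [12, 30]
BINARY_OP + → 12 + 30 = 42. Stack: [42]
STORE_FAST u → u=42. Stack: []
LOAD_FAST u → push 42. Stack: [42]
RETURN_VALUE → return 42.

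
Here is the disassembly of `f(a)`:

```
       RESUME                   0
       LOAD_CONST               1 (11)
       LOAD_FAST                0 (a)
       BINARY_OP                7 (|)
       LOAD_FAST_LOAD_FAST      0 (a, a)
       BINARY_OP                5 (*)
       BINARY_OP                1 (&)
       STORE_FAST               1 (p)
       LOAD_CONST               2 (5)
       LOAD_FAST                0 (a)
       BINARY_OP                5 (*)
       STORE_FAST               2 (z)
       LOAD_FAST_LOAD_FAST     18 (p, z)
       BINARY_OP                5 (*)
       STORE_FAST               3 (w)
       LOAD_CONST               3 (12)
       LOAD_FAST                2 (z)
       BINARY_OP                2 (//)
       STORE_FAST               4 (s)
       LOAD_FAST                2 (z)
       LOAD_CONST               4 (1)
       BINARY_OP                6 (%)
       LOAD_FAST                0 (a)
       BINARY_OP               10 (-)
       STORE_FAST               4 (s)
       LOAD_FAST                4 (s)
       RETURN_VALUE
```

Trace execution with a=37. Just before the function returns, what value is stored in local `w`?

LOAD_CONST → push 11. Stack: [11]
LOAD_FAST a → push 37. Stack: [11, 37]
BINARY_OP | → 11 | 37 = 47. Stack: [47]
LOAD_FAST_LOAD_FAST a,a → push 37,37. Stack: [47, 37, 37]
BINARY_OP * → 37 * 37 = 1369. Stack: [47, 1369]
BINARY_OP & → 47 & 1369 = 9. Stack: [9]
STORE_FAST p → p=9. Stack: []
LOAD_CONST → push 5. Stack: [5]
LOAD_FAST a → push 37. Stack: [5, 37]
BINARY_OP * → 5 * 37 = 185. Stack: [185]
STORE_FAST z → z=185. Stack: []
LOAD_FAST_LOAD_FAST p,z → push 9,185. Stack: [9, 185]
BINARY_OP * → 9 * 185 = 1665. Stack: [1665]
STORE_FAST w → w=1665. Stack: []
LOAD_CONST → push 12. Stack: [12]
LOAD_FAST z → push 185. Stack: [12, 185]
BINARY_OP // → 12 // 185 = 0. Stack: [0]
STORE_FAST s → s=0. Stack: []
LOAD_FAST z → push 185. Stack: [185]
LOAD_CONST → push 1. Stack: [185, 1]
BINARY_OP % → 185 % 1 = 0. Stack: [0]
LOAD_FAST a → push 37. Stack: [0, 37]
BINARY_OP - → 0 - 37 = -37. Stack: [-37]
STORE_FAST s → s=-37. Stack: []
LOAD_FAST s → push -37. Stack: [-37]
RETURN_VALUE → return -37.

1665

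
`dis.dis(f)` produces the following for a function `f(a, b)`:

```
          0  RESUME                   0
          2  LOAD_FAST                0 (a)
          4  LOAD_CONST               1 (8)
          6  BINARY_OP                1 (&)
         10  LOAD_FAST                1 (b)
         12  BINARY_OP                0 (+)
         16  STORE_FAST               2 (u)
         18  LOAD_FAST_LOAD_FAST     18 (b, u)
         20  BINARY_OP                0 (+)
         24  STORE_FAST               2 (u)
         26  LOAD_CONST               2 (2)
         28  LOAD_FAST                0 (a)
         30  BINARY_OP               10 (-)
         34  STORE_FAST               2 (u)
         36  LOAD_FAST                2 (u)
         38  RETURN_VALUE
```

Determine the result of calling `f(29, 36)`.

-27

LOAD_FAST a → push 29. Stack: [29]
LOAD_CONST → push 8. Stack: [29, 8]
BINARY_OP & → 29 & 8 = 8. Stack: [8]
LOAD_FAST b → push 36. Stack: [8, 36]
BINARY_OP + → 8 + 36 = 44. Stack: [44]
STORE_FAST u → u=44. Stack: []
LOAD_FAST_LOAD_FAST b,u → push 36,44. Stack: [36, 44]
BINARY_OP + → 36 + 44 = 80. Stack: [80]
STORE_FAST u → u=80. Stack: []
LOAD_CONST → push 2. Stack: [2]
LOAD_FAST a → push 29. Stack: [2, 29]
BINARY_OP - → 2 - 29 = -27. Stack: [-27]
STORE_FAST u → u=-27. Stack: []
LOAD_FAST u → push -27. Stack: [-27]
RETURN_VALUE → return -27.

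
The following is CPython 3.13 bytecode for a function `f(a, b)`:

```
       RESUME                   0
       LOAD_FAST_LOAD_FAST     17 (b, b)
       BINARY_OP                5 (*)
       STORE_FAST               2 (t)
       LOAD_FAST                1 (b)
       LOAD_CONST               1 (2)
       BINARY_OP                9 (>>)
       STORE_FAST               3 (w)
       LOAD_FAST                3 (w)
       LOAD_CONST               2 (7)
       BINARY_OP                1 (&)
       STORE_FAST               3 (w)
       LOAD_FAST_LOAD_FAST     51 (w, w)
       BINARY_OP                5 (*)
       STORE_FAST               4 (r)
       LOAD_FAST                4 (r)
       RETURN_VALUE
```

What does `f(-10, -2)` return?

LOAD_FAST_LOAD_FAST b,b → push -2,-2. Stack: [-2, -2]
BINARY_OP * → -2 * -2 = 4. Stack: [4]
STORE_FAST t → t=4. Stack: []
LOAD_FAST b → push -2. Stack: [-2]
LOAD_CONST → push 2. Stack: [-2, 2]
BINARY_OP >> → -2 >> 2 = -1. Stack: [-1]
STORE_FAST w → w=-1. Stack: []
LOAD_FAST w → push -1. Stack: [-1]
LOAD_CONST → push 7. Stack: [-1, 7]
BINARY_OP & → -1 & 7 = 7. Stack: [7]
STORE_FAST w → w=7. Stack: []
LOAD_FAST_LOAD_FAST w,w → push 7,7. Stack: [7, 7]
BINARY_OP * → 7 * 7 = 49. Stack: [49]
STORE_FAST r → r=49. Stack: []
LOAD_FAST r → push 49. Stack: [49]
RETURN_VALUE → return 49.

49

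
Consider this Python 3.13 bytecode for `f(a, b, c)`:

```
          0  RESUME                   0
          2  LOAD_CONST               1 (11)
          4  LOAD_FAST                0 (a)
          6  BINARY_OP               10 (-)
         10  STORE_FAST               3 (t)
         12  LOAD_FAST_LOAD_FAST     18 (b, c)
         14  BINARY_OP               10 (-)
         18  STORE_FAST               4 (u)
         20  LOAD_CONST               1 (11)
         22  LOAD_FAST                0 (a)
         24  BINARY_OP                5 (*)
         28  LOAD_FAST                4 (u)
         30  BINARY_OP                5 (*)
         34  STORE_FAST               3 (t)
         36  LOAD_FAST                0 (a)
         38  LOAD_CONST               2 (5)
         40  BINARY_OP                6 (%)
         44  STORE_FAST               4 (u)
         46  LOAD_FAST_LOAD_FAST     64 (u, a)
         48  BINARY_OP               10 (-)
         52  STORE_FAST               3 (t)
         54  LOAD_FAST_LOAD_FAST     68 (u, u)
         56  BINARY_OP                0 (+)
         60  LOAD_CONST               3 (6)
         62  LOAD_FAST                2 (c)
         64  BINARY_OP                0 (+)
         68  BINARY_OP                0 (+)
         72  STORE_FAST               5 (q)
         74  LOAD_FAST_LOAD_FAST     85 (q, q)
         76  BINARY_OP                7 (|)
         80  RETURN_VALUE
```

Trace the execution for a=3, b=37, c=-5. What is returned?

7

LOAD_CONST → push 11. Stack: [11]
LOAD_FAST a → push 3. Stack: [11, 3]
BINARY_OP - → 11 - 3 = 8. Stack: [8]
STORE_FAST t → t=8. Stack: []
LOAD_FAST_LOAD_FAST b,c → push 37,-5. Stack: [37, -5]
BINARY_OP - → 37 - -5 = 42. Stack: [42]
STORE_FAST u → u=42. Stack: []
LOAD_CONST → push 11. Stack: [11]
LOAD_FAST a → push 3. Stack: [11, 3]
BINARY_OP * → 11 * 3 = 33. Stack: [33]
LOAD_FAST u → push 42. Stack: [33, 42]
BINARY_OP * → 33 * 42 = 1386. Stack: [1386]
STORE_FAST t → t=1386. Stack: []
LOAD_FAST a → push 3. Stack: [3]
LOAD_CONST → push 5. Stack: [3, 5]
BINARY_OP % → 3 % 5 = 3. Stack: [3]
STORE_FAST u → u=3. Stack: []
LOAD_FAST_LOAD_FAST u,a → push 3,3. Stack: [3, 3]
BINARY_OP - → 3 - 3 = 0. Stack: [0]
STORE_FAST t → t=0. Stack: []
LOAD_FAST_LOAD_FAST u,u → push 3,3. Stack: [3, 3]
BINARY_OP + → 3 + 3 = 6. Stack: [6]
LOAD_CONST → push 6. Stack: [6, 6]
LOAD_FAST c → push -5. Stack: [6, 6, -5]
BINARY_OP + → 6 + -5 = 1. Stack: [6, 1]
BINARY_OP + → 6 + 1 = 7. Stack: [7]
STORE_FAST q → q=7. Stack: []
LOAD_FAST_LOAD_FAST q,q → push 7,7. Stack: [7, 7]
BINARY_OP | → 7 | 7 = 7. Stack: [7]
RETURN_VALUE → return 7.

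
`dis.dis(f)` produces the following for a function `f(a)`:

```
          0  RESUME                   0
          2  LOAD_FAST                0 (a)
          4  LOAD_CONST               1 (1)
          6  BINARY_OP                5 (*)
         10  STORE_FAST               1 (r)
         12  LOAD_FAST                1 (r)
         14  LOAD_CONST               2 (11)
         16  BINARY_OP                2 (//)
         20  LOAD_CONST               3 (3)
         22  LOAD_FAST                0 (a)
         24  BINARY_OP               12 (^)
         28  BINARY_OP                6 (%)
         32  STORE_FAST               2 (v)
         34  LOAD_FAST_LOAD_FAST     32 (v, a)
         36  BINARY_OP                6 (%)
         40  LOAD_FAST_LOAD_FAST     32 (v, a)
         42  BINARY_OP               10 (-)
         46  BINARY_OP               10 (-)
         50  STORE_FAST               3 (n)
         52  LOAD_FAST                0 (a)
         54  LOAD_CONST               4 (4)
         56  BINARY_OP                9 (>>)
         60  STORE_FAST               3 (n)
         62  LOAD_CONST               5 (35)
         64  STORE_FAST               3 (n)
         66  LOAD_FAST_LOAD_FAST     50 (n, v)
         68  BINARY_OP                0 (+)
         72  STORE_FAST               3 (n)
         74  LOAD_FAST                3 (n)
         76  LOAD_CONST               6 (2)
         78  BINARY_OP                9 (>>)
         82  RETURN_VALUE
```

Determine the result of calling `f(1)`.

LOAD_FAST a → push 1. Stack: [1]
LOAD_CONST → push 1. Stack: [1, 1]
BINARY_OP * → 1 * 1 = 1. Stack: [1]
STORE_FAST r → r=1. Stack: []
LOAD_FAST r → push 1. Stack: [1]
LOAD_CONST → push 11. Stack: [1, 11]
BINARY_OP // → 1 // 11 = 0. Stack: [0]
LOAD_CONST → push 3. Stack: [0, 3]
LOAD_FAST a → push 1. Stack: [0, 3, 1]
BINARY_OP ^ → 3 ^ 1 = 2. Stack: [0, 2]
BINARY_OP % → 0 % 2 = 0. Stack: [0]
STORE_FAST v → v=0. Stack: []
LOAD_FAST_LOAD_FAST v,a → push 0,1. Stack: [0, 1]
BINARY_OP % → 0 % 1 = 0. Stack: [0]
LOAD_FAST_LOAD_FAST v,a → push 0,1. Stack: [0, 0, 1]
BINARY_OP - → 0 - 1 = -1. Stack: [0, -1]
BINARY_OP - → 0 - -1 = 1. Stack: [1]
STORE_FAST n → n=1. Stack: []
LOAD_FAST a → push 1. Stack: [1]
LOAD_CONST → push 4. Stack: [1, 4]
BINARY_OP >> → 1 >> 4 = 0. Stack: [0]
STORE_FAST n → n=0. Stack: []
LOAD_CONST → push 35. Stack: [35]
STORE_FAST n → n=35. Stack: []
LOAD_FAST_LOAD_FAST n,v → push 35,0. Stack: [35, 0]
BINARY_OP + → 35 + 0 = 35. Stack: [35]
STORE_FAST n → n=35. Stack: []
LOAD_FAST n → push 35. Stack: [35]
LOAD_CONST → push 2. Stack: [35, 2]
BINARY_OP >> → 35 >> 2 = 8. Stack: [8]
RETURN_VALUE → return 8.

8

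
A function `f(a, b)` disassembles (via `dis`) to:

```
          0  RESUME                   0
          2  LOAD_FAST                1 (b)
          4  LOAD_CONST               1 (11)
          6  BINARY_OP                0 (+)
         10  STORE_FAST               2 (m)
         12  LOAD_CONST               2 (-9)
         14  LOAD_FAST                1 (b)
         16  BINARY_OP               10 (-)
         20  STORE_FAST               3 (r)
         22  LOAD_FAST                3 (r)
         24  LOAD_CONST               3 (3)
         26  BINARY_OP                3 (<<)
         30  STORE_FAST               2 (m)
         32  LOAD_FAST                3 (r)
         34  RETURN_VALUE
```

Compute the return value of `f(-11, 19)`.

-28

LOAD_FAST b → push 19. Stack: [19]
LOAD_CONST → push 11. Stack: [19, 11]
BINARY_OP + → 19 + 11 = 30. Stack: [30]
STORE_FAST m → m=30. Stack: []
LOAD_CONST → push -9. Stack: [-9]
LOAD_FAST b → push 19. Stack: [-9, 19]
BINARY_OP - → -9 - 19 = -28. Stack: [-28]
STORE_FAST r → r=-28. Stack: []
LOAD_FAST r → push -28. Stack: [-28]
LOAD_CONST → push 3. Stack: [-28, 3]
BINARY_OP << → -28 << 3 = -224. Stack: [-224]
STORE_FAST m → m=-224. Stack: []
LOAD_FAST r → push -28. Stack: [-28]
RETURN_VALUE → return -28.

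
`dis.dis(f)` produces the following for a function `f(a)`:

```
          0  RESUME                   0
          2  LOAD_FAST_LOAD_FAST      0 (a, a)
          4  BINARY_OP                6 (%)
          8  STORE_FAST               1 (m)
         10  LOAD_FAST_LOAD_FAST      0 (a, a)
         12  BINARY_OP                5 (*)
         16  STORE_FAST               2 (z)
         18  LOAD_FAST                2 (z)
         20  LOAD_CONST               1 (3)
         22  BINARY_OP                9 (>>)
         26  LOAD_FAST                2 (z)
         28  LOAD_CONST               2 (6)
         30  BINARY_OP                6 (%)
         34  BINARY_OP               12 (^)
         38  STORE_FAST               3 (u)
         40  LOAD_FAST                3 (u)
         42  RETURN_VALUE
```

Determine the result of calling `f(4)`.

6

LOAD_FAST_LOAD_FAST a,a → push 4,4. Stack: [4, 4]
BINARY_OP % → 4 % 4 = 0. Stack: [0]
STORE_FAST m → m=0. Stack: []
LOAD_FAST_LOAD_FAST a,a → push 4,4. Stack: [4, 4]
BINARY_OP * → 4 * 4 = 16. Stack: [16]
STORE_FAST z → z=16. Stack: []
LOAD_FAST z → push 16. Stack: [16]
LOAD_CONST → push 3. Stack: [16, 3]
BINARY_OP >> → 16 >> 3 = 2. Stack: [2]
LOAD_FAST z → push 16. Stack: [2, 16]
LOAD_CONST → push 6. Stack: [2, 16, 6]
BINARY_OP % → 16 % 6 = 4. Stack: [2, 4]
BINARY_OP ^ → 2 ^ 4 = 6. Stack: [6]
STORE_FAST u → u=6. Stack: []
LOAD_FAST u → push 6. Stack: [6]
RETURN_VALUE → return 6.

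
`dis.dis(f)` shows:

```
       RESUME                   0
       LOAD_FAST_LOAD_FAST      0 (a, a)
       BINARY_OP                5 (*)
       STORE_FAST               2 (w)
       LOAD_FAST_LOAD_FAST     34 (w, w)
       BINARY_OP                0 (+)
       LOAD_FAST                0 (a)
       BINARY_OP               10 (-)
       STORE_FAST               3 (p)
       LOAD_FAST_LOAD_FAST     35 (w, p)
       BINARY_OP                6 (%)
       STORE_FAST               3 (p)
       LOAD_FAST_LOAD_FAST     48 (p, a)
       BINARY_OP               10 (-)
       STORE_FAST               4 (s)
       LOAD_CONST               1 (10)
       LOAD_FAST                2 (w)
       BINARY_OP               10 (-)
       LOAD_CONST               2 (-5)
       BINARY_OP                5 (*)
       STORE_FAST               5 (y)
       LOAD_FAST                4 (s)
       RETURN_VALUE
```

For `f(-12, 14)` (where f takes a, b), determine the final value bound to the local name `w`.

144

LOAD_FAST_LOAD_FAST a,a → push -12,-12. Stack: [-12, -12]
BINARY_OP * → -12 * -12 = 144. Stack: [144]
STORE_FAST w → w=144. Stack: []
LOAD_FAST_LOAD_FAST w,w → push 144,144. Stack: [144, 144]
BINARY_OP + → 144 + 144 = 288. Stack: [288]
LOAD_FAST a → push -12. Stack: [288, -12]
BINARY_OP - → 288 - -12 = 300. Stack: [300]
STORE_FAST p → p=300. Stack: []
LOAD_FAST_LOAD_FAST w,p → push 144,300. Stack: [144, 300]
BINARY_OP % → 144 % 300 = 144. Stack: [144]
STORE_FAST p → p=144. Stack: []
LOAD_FAST_LOAD_FAST p,a → push 144,-12. Stack: [144, -12]
BINARY_OP - → 144 - -12 = 156. Stack: [156]
STORE_FAST s → s=156. Stack: []
LOAD_CONST → push 10. Stack: [10]
LOAD_FAST w → push 144. Stack: [10, 144]
BINARY_OP - → 10 - 144 = -134. Stack: [-134]
LOAD_CONST → push -5. Stack: [-134, -5]
BINARY_OP * → -134 * -5 = 670. Stack: [670]
STORE_FAST y → y=670. Stack: []
LOAD_FAST s → push 156. Stack: [156]
RETURN_VALUE → return 156.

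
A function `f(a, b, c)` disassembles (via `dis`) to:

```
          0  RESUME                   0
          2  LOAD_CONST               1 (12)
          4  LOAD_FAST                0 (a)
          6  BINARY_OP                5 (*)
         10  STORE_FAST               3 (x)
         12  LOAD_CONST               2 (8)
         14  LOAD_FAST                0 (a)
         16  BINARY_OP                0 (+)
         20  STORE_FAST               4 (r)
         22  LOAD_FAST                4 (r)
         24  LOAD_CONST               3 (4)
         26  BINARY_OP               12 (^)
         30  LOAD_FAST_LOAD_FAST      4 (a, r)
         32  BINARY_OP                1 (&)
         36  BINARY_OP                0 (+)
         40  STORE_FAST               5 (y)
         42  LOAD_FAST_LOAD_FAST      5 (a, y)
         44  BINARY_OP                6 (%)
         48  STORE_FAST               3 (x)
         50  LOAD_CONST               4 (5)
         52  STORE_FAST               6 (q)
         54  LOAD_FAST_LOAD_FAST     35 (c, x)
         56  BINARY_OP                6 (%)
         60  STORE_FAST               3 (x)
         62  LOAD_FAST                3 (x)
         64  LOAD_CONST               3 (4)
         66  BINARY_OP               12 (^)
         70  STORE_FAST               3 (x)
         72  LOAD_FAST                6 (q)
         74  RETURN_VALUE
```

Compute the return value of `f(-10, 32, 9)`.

5

LOAD_CONST → push 12. Stack: [12]
LOAD_FAST a → push -10. Stack: [12, -10]
BINARY_OP * → 12 * -10 = -120. Stack: [-120]
STORE_FAST x → x=-120. Stack: []
LOAD_CONST → push 8. Stack: [8]
LOAD_FAST a → push -10. Stack: [8, -10]
BINARY_OP + → 8 + -10 = -2. Stack: [-2]
STORE_FAST r → r=-2. Stack: []
LOAD_FAST r → push -2. Stack: [-2]
LOAD_CONST → push 4. Stack: [-2, 4]
BINARY_OP ^ → -2 ^ 4 = -6. Stack: [-6]
LOAD_FAST_LOAD_FAST a,r → push -10,-2. Stack: [-6, -10, -2]
BINARY_OP & → -10 & -2 = -10. Stack: [-6, -10]
BINARY_OP + → -6 + -10 = -16. Stack: [-16]
STORE_FAST y → y=-16. Stack: []
LOAD_FAST_LOAD_FAST a,y → push -10,-16. Stack: [-10, -16]
BINARY_OP % → -10 % -16 = -10. Stack: [-10]
STORE_FAST x → x=-10. Stack: []
LOAD_CONST → push 5. Stack: [5]
STORE_FAST q → q=5. Stack: []
LOAD_FAST_LOAD_FAST c,x → push 9,-10. Stack: [9, -10]
BINARY_OP % → 9 % -10 = -1. Stack: [-1]
STORE_FAST x → x=-1. Stack: []
LOAD_FAST x → push -1. Stack: [-1]
LOAD_CONST → push 4. Stack: [-1, 4]
BINARY_OP ^ → -1 ^ 4 = -5. Stack: [-5]
STORE_FAST x → x=-5. Stack: []
LOAD_FAST q → push 5. Stack: [5]
RETURN_VALUE → return 5.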